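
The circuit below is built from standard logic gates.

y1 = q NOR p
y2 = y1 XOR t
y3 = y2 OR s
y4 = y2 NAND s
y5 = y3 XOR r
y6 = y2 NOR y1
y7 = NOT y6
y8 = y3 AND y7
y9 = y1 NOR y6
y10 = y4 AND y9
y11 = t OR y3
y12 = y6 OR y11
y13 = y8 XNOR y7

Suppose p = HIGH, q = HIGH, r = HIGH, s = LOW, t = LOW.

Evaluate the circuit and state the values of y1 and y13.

y1 = LOW, y13 = HIGH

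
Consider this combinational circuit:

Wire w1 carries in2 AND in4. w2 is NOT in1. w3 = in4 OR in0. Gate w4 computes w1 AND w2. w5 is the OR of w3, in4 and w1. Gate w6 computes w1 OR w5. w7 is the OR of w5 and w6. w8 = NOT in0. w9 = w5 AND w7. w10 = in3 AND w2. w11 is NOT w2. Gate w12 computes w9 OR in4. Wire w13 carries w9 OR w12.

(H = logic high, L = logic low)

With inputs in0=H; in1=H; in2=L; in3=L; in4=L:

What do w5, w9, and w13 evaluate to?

w5 = H, w9 = H, w13 = H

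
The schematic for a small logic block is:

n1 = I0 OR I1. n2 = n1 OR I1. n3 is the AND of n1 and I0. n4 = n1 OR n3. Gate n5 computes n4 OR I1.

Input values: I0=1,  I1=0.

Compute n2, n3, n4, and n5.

n1 = I0 OR I1 = 1 OR 0 = 1
n2 = n1 OR I1 = 1 OR 0 = 1
n3 = n1 AND I0 = 1 AND 1 = 1
n4 = n1 OR n3 = 1 OR 1 = 1
n5 = n4 OR I1 = 1 OR 0 = 1

n2 = 1  n3 = 1  n4 = 1  n5 = 1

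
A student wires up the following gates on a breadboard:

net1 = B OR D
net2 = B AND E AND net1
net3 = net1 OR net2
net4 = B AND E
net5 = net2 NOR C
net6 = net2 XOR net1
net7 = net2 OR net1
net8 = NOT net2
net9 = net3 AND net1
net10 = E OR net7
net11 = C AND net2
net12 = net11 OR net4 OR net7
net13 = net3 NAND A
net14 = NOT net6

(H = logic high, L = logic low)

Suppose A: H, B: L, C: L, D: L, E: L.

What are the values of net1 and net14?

net1 = B OR D = L OR L = L
net2 = B AND E AND net1 = L AND L AND L = L
net6 = net2 XOR net1 = L XOR L = L
net14 = NOT net6 = NOT L = H

net1 = L; net14 = H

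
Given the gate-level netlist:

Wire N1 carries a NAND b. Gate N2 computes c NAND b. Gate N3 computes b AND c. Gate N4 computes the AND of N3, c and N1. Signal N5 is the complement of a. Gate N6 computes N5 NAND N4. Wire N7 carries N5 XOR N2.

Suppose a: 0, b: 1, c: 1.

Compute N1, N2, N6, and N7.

N1 = a NAND b = 0 NAND 1 = 1
N2 = c NAND b = 1 NAND 1 = 0
N3 = b AND c = 1 AND 1 = 1
N4 = N3 AND c AND N1 = 1 AND 1 AND 1 = 1
N5 = NOT a = NOT 0 = 1
N6 = N5 NAND N4 = 1 NAND 1 = 0
N7 = N5 XOR N2 = 1 XOR 0 = 1

N1 = 1, N2 = 0, N6 = 0, N7 = 1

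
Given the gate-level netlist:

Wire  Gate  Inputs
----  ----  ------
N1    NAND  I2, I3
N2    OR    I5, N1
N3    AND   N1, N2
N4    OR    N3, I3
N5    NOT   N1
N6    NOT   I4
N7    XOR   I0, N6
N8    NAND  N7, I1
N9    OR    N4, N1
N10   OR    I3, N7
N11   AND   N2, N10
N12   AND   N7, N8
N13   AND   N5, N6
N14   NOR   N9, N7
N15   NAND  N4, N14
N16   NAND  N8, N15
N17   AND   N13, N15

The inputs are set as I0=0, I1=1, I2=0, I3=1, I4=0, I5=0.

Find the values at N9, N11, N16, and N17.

N9 = 1  N11 = 1  N16 = 1  N17 = 0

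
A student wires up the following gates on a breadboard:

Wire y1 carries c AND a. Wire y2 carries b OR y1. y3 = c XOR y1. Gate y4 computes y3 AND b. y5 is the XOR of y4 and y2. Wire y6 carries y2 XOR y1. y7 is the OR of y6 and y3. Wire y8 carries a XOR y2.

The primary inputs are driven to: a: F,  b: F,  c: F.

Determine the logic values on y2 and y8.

y2 = F; y8 = F

y1 = c AND a = F AND F = F
y2 = b OR y1 = F OR F = F
y8 = a XOR y2 = F XOR F = F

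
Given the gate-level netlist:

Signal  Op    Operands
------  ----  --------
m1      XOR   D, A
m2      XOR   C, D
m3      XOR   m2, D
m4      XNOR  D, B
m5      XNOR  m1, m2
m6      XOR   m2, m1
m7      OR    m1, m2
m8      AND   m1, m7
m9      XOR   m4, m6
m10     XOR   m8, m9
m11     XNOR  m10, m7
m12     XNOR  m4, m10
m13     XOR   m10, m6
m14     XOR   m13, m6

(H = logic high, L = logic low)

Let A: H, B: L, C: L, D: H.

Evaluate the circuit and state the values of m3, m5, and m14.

m1 = D XOR A = H XOR H = L
m2 = C XOR D = L XOR H = H
m3 = m2 XOR D = H XOR H = L
m4 = D XNOR B = H XNOR L = L
m5 = m1 XNOR m2 = L XNOR H = L
m6 = m2 XOR m1 = H XOR L = H
m7 = m1 OR m2 = L OR H = H
m8 = m1 AND m7 = L AND H = L
m9 = m4 XOR m6 = L XOR H = H
m10 = m8 XOR m9 = L XOR H = H
m13 = m10 XOR m6 = H XOR H = L
m14 = m13 XOR m6 = L XOR H = H

m3 = L, m5 = L, m14 = H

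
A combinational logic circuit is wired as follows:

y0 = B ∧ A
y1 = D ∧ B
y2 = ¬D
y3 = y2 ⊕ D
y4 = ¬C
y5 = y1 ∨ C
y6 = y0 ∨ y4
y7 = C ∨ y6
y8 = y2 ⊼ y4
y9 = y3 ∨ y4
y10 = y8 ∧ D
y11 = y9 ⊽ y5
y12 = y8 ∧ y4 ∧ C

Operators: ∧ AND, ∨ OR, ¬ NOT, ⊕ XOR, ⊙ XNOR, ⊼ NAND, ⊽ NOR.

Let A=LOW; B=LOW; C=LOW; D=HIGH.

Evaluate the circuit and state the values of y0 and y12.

y0 = B AND A = LOW AND LOW = LOW
y2 = NOT D = NOT HIGH = LOW
y4 = NOT C = NOT LOW = HIGH
y8 = y2 NAND y4 = LOW NAND HIGH = HIGH
y12 = y8 AND y4 AND C = HIGH AND HIGH AND LOW = LOW

y0 = LOW; y12 = LOW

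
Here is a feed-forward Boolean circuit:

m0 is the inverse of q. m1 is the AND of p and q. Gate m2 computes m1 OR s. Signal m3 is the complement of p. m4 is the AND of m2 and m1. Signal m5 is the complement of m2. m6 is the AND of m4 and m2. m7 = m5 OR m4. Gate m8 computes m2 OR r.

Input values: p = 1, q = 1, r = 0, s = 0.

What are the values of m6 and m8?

m1 = p AND q = 1 AND 1 = 1
m2 = m1 OR s = 1 OR 0 = 1
m4 = m2 AND m1 = 1 AND 1 = 1
m6 = m4 AND m2 = 1 AND 1 = 1
m8 = m2 OR r = 1 OR 0 = 1

m6 = 1; m8 = 1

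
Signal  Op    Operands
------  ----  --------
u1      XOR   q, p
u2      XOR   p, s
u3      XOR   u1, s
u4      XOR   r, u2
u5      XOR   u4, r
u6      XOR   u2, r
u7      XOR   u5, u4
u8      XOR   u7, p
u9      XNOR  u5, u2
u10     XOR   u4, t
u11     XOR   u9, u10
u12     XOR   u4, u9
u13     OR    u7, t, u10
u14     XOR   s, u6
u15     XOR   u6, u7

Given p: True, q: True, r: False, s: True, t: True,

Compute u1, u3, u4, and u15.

u1 = q XOR p = True XOR True = False
u2 = p XOR s = True XOR True = False
u3 = u1 XOR s = False XOR True = True
u4 = r XOR u2 = False XOR False = False
u5 = u4 XOR r = False XOR False = False
u6 = u2 XOR r = False XOR False = False
u7 = u5 XOR u4 = False XOR False = False
u15 = u6 XOR u7 = False XOR False = False

u1 = False  u3 = True  u4 = False  u15 = False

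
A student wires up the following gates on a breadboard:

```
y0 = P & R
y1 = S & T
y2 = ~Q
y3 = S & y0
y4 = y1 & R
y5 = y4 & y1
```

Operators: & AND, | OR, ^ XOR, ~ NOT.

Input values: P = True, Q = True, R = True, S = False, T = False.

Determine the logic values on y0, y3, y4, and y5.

y0 = P AND R = True AND True = True
y1 = S AND T = False AND False = False
y3 = S AND y0 = False AND True = False
y4 = y1 AND R = False AND True = False
y5 = y4 AND y1 = False AND False = False

y0 = True  y3 = False  y4 = False  y5 = False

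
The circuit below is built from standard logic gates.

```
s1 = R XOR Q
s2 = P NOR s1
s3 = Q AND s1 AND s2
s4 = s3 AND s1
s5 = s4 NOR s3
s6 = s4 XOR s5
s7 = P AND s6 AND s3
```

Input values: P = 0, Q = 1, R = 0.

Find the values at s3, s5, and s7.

s3 = 0; s5 = 1; s7 = 0

s1 = R XOR Q = 0 XOR 1 = 1
s2 = P NOR s1 = 0 NOR 1 = 0
s3 = Q AND s1 AND s2 = 1 AND 1 AND 0 = 0
s4 = s3 AND s1 = 0 AND 1 = 0
s5 = s4 NOR s3 = 0 NOR 0 = 1
s6 = s4 XOR s5 = 0 XOR 1 = 1
s7 = P AND s6 AND s3 = 0 AND 1 AND 0 = 0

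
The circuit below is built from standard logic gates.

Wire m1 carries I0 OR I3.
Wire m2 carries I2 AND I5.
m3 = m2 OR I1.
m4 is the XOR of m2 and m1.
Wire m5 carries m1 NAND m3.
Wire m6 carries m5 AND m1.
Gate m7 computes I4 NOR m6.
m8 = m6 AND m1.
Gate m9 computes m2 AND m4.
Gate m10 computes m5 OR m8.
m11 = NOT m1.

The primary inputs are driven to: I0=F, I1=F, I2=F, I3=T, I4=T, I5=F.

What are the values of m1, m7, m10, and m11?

m1 = I0 OR I3 = F OR T = T
m2 = I2 AND I5 = F AND F = F
m3 = m2 OR I1 = F OR F = F
m5 = m1 NAND m3 = T NAND F = T
m6 = m5 AND m1 = T AND T = T
m7 = I4 NOR m6 = T NOR T = F
m8 = m6 AND m1 = T AND T = T
m10 = m5 OR m8 = T OR T = T
m11 = NOT m1 = NOT T = F

m1 = T  m7 = F  m10 = T  m11 = F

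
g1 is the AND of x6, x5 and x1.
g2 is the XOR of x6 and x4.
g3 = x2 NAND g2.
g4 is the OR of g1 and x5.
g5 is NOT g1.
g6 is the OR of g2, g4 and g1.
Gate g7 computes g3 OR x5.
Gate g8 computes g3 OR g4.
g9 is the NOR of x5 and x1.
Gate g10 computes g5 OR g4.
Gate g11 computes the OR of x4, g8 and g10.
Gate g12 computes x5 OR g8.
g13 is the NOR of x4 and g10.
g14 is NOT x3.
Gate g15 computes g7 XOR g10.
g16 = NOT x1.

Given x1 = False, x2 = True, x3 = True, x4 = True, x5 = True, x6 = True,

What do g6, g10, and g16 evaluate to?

g1 = x6 AND x5 AND x1 = True AND True AND False = False
g2 = x6 XOR x4 = True XOR True = False
g4 = g1 OR x5 = False OR True = True
g5 = NOT g1 = NOT False = True
g6 = g2 OR g4 OR g1 = False OR True OR False = True
g10 = g5 OR g4 = True OR True = True
g16 = NOT x1 = NOT False = True

g6 = True  g10 = True  g16 = True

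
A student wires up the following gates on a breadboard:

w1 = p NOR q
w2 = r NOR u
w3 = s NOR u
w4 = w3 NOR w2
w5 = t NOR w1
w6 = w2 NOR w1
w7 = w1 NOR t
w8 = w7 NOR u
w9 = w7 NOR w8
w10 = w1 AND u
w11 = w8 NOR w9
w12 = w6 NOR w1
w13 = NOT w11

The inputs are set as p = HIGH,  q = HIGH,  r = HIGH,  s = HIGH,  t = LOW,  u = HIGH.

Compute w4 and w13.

w1 = p NOR q = HIGH NOR HIGH = LOW
w2 = r NOR u = HIGH NOR HIGH = LOW
w3 = s NOR u = HIGH NOR HIGH = LOW
w4 = w3 NOR w2 = LOW NOR LOW = HIGH
w7 = w1 NOR t = LOW NOR LOW = HIGH
w8 = w7 NOR u = HIGH NOR HIGH = LOW
w9 = w7 NOR w8 = HIGH NOR LOW = LOW
w11 = w8 NOR w9 = LOW NOR LOW = HIGH
w13 = NOT w11 = NOT HIGH = LOW

w4 = HIGH, w13 = LOW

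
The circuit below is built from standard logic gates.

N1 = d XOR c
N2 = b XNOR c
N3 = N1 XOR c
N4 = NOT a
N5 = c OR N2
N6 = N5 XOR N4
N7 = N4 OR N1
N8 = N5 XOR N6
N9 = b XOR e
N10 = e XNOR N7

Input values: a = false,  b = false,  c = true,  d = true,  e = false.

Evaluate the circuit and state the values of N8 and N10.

N1 = d XOR c = true XOR true = false
N2 = b XNOR c = false XNOR true = false
N4 = NOT a = NOT false = true
N5 = c OR N2 = true OR false = true
N6 = N5 XOR N4 = true XOR true = false
N7 = N4 OR N1 = true OR false = true
N8 = N5 XOR N6 = true XOR false = true
N10 = e XNOR N7 = false XNOR true = false

N8 = true  N10 = false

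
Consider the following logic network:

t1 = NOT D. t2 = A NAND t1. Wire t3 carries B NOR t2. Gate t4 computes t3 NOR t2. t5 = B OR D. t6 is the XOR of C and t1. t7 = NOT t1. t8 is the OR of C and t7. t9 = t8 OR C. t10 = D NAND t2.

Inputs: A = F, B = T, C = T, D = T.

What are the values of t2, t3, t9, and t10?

t2 = T, t3 = F, t9 = T, t10 = F

t1 = NOT D = NOT T = F
t2 = A NAND t1 = F NAND F = T
t3 = B NOR t2 = T NOR T = F
t7 = NOT t1 = NOT F = T
t8 = C OR t7 = T OR T = T
t9 = t8 OR C = T OR T = T
t10 = D NAND t2 = T NAND T = F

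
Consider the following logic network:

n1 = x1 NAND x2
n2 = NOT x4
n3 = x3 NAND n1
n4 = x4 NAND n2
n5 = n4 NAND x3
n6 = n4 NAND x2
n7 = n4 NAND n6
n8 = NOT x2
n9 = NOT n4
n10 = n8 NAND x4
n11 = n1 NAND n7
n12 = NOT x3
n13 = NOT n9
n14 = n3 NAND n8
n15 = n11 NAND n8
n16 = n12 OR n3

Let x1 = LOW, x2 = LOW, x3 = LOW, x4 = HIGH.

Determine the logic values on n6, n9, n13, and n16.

n1 = x1 NAND x2 = LOW NAND LOW = HIGH
n2 = NOT x4 = NOT HIGH = LOW
n3 = x3 NAND n1 = LOW NAND HIGH = HIGH
n4 = x4 NAND n2 = HIGH NAND LOW = HIGH
n6 = n4 NAND x2 = HIGH NAND LOW = HIGH
n9 = NOT n4 = NOT HIGH = LOW
n12 = NOT x3 = NOT LOW = HIGH
n13 = NOT n9 = NOT LOW = HIGH
n16 = n12 OR n3 = HIGH OR HIGH = HIGH

n6 = HIGH, n9 = LOW, n13 = HIGH, n16 = HIGH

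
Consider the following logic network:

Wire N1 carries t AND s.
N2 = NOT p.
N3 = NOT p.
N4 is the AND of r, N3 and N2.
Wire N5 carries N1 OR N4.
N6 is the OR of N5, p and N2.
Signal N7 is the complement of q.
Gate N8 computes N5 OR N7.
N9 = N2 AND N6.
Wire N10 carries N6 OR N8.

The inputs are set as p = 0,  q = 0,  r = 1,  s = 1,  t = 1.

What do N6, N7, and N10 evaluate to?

N6 = 1  N7 = 1  N10 = 1

N1 = t AND s = 1 AND 1 = 1
N2 = NOT p = NOT 0 = 1
N3 = NOT p = NOT 0 = 1
N4 = r AND N3 AND N2 = 1 AND 1 AND 1 = 1
N5 = N1 OR N4 = 1 OR 1 = 1
N6 = N5 OR p OR N2 = 1 OR 0 OR 1 = 1
N7 = NOT q = NOT 0 = 1
N8 = N5 OR N7 = 1 OR 1 = 1
N10 = N6 OR N8 = 1 OR 1 = 1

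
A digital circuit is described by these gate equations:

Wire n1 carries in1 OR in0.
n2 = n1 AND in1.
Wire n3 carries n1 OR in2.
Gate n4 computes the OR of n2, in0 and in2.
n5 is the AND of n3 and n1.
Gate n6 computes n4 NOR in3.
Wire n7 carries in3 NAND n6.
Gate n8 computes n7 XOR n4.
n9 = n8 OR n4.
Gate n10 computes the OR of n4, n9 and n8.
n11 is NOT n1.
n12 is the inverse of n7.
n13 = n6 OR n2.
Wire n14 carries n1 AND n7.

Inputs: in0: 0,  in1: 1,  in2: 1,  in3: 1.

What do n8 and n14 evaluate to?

n8 = 0, n14 = 1

n1 = in1 OR in0 = 1 OR 0 = 1
n2 = n1 AND in1 = 1 AND 1 = 1
n4 = n2 OR in0 OR in2 = 1 OR 0 OR 1 = 1
n6 = n4 NOR in3 = 1 NOR 1 = 0
n7 = in3 NAND n6 = 1 NAND 0 = 1
n8 = n7 XOR n4 = 1 XOR 1 = 0
n14 = n1 AND n7 = 1 AND 1 = 1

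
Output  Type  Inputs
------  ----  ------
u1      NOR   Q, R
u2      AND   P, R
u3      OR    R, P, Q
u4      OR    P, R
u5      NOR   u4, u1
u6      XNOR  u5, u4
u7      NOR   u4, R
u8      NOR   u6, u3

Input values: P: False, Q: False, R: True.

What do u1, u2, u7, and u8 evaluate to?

u1 = False, u2 = False, u7 = False, u8 = False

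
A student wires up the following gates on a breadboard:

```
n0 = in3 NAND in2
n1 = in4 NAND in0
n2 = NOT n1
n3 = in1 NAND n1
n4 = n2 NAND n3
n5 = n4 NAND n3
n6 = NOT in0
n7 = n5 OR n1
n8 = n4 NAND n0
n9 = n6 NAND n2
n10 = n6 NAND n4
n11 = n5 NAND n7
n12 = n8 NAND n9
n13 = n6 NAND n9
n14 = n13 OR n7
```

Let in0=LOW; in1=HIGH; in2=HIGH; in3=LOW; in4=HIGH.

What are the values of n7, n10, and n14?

n7 = HIGH; n10 = LOW; n14 = HIGH

n1 = in4 NAND in0 = HIGH NAND LOW = HIGH
n2 = NOT n1 = NOT HIGH = LOW
n3 = in1 NAND n1 = HIGH NAND HIGH = LOW
n4 = n2 NAND n3 = LOW NAND LOW = HIGH
n5 = n4 NAND n3 = HIGH NAND LOW = HIGH
n6 = NOT in0 = NOT LOW = HIGH
n7 = n5 OR n1 = HIGH OR HIGH = HIGH
n9 = n6 NAND n2 = HIGH NAND LOW = HIGH
n10 = n6 NAND n4 = HIGH NAND HIGH = LOW
n13 = n6 NAND n9 = HIGH NAND HIGH = LOW
n14 = n13 OR n7 = LOW OR HIGH = HIGH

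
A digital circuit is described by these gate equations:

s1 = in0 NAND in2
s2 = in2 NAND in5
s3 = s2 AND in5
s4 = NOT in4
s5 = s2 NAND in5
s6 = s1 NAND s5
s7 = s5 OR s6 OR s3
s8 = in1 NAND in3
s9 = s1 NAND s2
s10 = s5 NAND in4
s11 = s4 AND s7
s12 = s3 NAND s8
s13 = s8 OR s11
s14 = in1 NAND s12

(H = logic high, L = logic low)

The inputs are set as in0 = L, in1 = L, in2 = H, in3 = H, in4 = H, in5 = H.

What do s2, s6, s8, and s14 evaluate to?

s2 = L, s6 = L, s8 = H, s14 = H

s1 = in0 NAND in2 = L NAND H = H
s2 = in2 NAND in5 = H NAND H = L
s3 = s2 AND in5 = L AND H = L
s5 = s2 NAND in5 = L NAND H = H
s6 = s1 NAND s5 = H NAND H = L
s8 = in1 NAND in3 = L NAND H = H
s12 = s3 NAND s8 = L NAND H = H
s14 = in1 NAND s12 = L NAND H = H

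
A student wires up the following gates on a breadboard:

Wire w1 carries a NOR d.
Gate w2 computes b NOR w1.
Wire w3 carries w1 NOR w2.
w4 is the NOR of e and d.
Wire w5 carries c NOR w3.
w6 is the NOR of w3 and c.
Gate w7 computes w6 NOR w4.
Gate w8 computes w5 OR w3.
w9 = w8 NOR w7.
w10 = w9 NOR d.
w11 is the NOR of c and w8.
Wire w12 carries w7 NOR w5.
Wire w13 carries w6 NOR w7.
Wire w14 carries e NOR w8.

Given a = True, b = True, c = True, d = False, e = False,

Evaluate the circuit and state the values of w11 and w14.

w11 = False, w14 = False

w1 = a NOR d = True NOR False = False
w2 = b NOR w1 = True NOR False = False
w3 = w1 NOR w2 = False NOR False = True
w5 = c NOR w3 = True NOR True = False
w8 = w5 OR w3 = False OR True = True
w11 = c NOR w8 = True NOR True = False
w14 = e NOR w8 = False NOR True = False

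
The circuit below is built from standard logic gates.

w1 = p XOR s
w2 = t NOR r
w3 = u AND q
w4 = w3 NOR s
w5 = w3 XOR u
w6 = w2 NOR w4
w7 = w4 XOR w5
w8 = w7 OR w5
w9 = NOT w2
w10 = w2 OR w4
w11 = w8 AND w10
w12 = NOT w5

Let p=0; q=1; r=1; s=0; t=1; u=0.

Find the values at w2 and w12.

w2 = t NOR r = 1 NOR 1 = 0
w3 = u AND q = 0 AND 1 = 0
w5 = w3 XOR u = 0 XOR 0 = 0
w12 = NOT w5 = NOT 0 = 1

w2 = 0; w12 = 1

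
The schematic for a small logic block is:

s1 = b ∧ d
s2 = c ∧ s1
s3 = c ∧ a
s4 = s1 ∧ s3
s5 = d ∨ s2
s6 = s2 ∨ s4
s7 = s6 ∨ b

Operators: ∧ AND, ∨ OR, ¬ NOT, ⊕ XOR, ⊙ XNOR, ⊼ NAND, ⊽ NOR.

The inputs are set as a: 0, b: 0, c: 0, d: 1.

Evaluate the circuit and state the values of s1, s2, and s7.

s1 = b AND d = 0 AND 1 = 0
s2 = c AND s1 = 0 AND 0 = 0
s3 = c AND a = 0 AND 0 = 0
s4 = s1 AND s3 = 0 AND 0 = 0
s6 = s2 OR s4 = 0 OR 0 = 0
s7 = s6 OR b = 0 OR 0 = 0

s1 = 0, s2 = 0, s7 = 0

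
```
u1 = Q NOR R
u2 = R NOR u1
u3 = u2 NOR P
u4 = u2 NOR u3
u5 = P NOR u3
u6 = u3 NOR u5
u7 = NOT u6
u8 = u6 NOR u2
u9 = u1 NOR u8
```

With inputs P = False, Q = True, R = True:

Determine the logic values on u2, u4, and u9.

u1 = Q NOR R = True NOR True = False
u2 = R NOR u1 = True NOR False = False
u3 = u2 NOR P = False NOR False = True
u4 = u2 NOR u3 = False NOR True = False
u5 = P NOR u3 = False NOR True = False
u6 = u3 NOR u5 = True NOR False = False
u8 = u6 NOR u2 = False NOR False = True
u9 = u1 NOR u8 = False NOR True = False

u2 = False, u4 = False, u9 = False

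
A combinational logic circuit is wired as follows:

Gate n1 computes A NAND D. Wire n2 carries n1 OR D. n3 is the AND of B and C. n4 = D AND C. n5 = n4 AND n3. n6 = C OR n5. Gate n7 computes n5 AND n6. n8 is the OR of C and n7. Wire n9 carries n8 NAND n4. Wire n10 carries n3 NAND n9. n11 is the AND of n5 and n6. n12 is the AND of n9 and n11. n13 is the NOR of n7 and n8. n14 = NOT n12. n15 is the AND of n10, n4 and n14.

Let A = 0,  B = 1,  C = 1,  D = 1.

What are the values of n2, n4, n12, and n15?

n2 = 1, n4 = 1, n12 = 0, n15 = 1

n1 = A NAND D = 0 NAND 1 = 1
n2 = n1 OR D = 1 OR 1 = 1
n3 = B AND C = 1 AND 1 = 1
n4 = D AND C = 1 AND 1 = 1
n5 = n4 AND n3 = 1 AND 1 = 1
n6 = C OR n5 = 1 OR 1 = 1
n7 = n5 AND n6 = 1 AND 1 = 1
n8 = C OR n7 = 1 OR 1 = 1
n9 = n8 NAND n4 = 1 NAND 1 = 0
n10 = n3 NAND n9 = 1 NAND 0 = 1
n11 = n5 AND n6 = 1 AND 1 = 1
n12 = n9 AND n11 = 0 AND 1 = 0
n14 = NOT n12 = NOT 0 = 1
n15 = n10 AND n4 AND n14 = 1 AND 1 AND 1 = 1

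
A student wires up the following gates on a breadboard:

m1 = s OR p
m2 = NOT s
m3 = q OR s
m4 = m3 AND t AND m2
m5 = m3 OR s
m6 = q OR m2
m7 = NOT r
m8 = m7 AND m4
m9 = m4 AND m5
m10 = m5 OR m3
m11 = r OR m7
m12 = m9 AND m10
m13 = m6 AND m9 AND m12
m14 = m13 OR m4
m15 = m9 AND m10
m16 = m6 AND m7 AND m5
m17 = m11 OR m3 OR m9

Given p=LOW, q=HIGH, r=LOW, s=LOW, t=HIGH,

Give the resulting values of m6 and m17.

m6 = HIGH; m17 = HIGH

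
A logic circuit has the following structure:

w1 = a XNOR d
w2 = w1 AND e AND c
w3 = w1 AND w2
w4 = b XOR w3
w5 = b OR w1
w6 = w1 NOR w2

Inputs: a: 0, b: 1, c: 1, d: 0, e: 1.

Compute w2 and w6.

w1 = a XNOR d = 0 XNOR 0 = 1
w2 = w1 AND e AND c = 1 AND 1 AND 1 = 1
w6 = w1 NOR w2 = 1 NOR 1 = 0

w2 = 1  w6 = 0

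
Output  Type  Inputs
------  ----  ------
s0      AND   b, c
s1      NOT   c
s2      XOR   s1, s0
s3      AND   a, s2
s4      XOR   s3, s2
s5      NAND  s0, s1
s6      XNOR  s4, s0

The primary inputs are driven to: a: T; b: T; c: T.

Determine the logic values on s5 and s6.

s5 = T  s6 = F

s0 = b AND c = T AND T = T
s1 = NOT c = NOT T = F
s2 = s1 XOR s0 = F XOR T = T
s3 = a AND s2 = T AND T = T
s4 = s3 XOR s2 = T XOR T = F
s5 = s0 NAND s1 = T NAND F = T
s6 = s4 XNOR s0 = F XNOR T = F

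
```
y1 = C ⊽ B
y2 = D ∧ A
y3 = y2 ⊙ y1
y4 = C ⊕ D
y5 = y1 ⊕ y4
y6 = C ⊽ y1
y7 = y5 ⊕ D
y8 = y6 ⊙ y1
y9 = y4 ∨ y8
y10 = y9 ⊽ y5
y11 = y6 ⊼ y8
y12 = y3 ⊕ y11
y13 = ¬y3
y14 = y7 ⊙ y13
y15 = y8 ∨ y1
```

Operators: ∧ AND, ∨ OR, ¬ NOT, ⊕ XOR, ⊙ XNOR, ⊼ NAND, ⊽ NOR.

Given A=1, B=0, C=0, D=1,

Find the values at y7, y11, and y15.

y7 = 1  y11 = 1  y15 = 1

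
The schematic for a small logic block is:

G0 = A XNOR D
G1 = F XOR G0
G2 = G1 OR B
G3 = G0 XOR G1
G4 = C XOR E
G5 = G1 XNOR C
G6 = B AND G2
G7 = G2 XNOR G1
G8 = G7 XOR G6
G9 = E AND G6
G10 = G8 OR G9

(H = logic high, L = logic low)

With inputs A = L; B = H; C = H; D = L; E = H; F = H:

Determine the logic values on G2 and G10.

G2 = H  G10 = H

G0 = A XNOR D = L XNOR L = H
G1 = F XOR G0 = H XOR H = L
G2 = G1 OR B = L OR H = H
G6 = B AND G2 = H AND H = H
G7 = G2 XNOR G1 = H XNOR L = L
G8 = G7 XOR G6 = L XOR H = H
G9 = E AND G6 = H AND H = H
G10 = G8 OR G9 = H OR H = H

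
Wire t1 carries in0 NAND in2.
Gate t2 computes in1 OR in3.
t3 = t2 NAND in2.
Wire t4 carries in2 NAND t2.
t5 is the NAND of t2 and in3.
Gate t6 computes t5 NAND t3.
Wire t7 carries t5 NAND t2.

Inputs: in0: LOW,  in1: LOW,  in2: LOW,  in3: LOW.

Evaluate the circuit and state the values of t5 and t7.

t2 = in1 OR in3 = LOW OR LOW = LOW
t5 = t2 NAND in3 = LOW NAND LOW = HIGH
t7 = t5 NAND t2 = HIGH NAND LOW = HIGH

t5 = HIGH  t7 = HIGH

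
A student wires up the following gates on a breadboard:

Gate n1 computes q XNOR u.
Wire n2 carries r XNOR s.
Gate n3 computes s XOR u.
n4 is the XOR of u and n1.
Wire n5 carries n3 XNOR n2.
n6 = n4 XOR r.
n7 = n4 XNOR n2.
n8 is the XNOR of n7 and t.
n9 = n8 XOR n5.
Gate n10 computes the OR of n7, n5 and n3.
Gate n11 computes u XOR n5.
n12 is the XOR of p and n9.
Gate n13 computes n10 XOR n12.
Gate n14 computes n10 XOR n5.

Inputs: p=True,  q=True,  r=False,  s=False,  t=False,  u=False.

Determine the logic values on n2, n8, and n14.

n2 = True  n8 = True  n14 = False

n1 = q XNOR u = True XNOR False = False
n2 = r XNOR s = False XNOR False = True
n3 = s XOR u = False XOR False = False
n4 = u XOR n1 = False XOR False = False
n5 = n3 XNOR n2 = False XNOR True = False
n7 = n4 XNOR n2 = False XNOR True = False
n8 = n7 XNOR t = False XNOR False = True
n10 = n7 OR n5 OR n3 = False OR False OR False = False
n14 = n10 XOR n5 = False XOR False = False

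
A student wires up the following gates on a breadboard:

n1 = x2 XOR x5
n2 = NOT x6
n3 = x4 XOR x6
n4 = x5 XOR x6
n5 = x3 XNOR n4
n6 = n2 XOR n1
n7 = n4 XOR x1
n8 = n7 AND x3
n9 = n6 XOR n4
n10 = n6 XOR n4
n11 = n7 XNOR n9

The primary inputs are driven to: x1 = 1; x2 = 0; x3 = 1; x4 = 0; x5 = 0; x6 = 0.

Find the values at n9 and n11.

n1 = x2 XOR x5 = 0 XOR 0 = 0
n2 = NOT x6 = NOT 0 = 1
n4 = x5 XOR x6 = 0 XOR 0 = 0
n6 = n2 XOR n1 = 1 XOR 0 = 1
n7 = n4 XOR x1 = 0 XOR 1 = 1
n9 = n6 XOR n4 = 1 XOR 0 = 1
n11 = n7 XNOR n9 = 1 XNOR 1 = 1

n9 = 1  n11 = 1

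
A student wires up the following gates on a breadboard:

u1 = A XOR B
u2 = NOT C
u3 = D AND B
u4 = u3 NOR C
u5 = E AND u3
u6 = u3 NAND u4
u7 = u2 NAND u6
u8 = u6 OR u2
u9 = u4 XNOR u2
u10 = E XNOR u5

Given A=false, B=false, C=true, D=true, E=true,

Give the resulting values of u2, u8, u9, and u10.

u2 = false  u8 = true  u9 = true  u10 = false

u2 = NOT C = NOT true = false
u3 = D AND B = true AND false = false
u4 = u3 NOR C = false NOR true = false
u5 = E AND u3 = true AND false = false
u6 = u3 NAND u4 = false NAND false = true
u8 = u6 OR u2 = true OR false = true
u9 = u4 XNOR u2 = false XNOR false = true
u10 = E XNOR u5 = true XNOR false = false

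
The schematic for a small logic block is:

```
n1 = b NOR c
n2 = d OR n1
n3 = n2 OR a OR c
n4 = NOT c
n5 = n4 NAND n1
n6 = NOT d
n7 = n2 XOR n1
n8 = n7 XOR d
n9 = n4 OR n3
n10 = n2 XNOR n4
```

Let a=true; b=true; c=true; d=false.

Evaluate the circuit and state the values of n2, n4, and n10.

n2 = false  n4 = false  n10 = true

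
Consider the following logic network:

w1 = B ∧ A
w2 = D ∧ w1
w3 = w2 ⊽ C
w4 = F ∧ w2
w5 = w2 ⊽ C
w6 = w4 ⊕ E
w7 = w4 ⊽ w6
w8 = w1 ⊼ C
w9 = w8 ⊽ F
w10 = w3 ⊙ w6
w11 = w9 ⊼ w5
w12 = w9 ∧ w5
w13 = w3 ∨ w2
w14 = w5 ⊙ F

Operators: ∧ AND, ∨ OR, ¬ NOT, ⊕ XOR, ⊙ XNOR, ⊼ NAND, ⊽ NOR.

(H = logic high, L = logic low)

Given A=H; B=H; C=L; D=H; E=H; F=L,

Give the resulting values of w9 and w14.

w9 = L, w14 = H

w1 = B AND A = H AND H = H
w2 = D AND w1 = H AND H = H
w5 = w2 NOR C = H NOR L = L
w8 = w1 NAND C = H NAND L = H
w9 = w8 NOR F = H NOR L = L
w14 = w5 XNOR F = L XNOR L = H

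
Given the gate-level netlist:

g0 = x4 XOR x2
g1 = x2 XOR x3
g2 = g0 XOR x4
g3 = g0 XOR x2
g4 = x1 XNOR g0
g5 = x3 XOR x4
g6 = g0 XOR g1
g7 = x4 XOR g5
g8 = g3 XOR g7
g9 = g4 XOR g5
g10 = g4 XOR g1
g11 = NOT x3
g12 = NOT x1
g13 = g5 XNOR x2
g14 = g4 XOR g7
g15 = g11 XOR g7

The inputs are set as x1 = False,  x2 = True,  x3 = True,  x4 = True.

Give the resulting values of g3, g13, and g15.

g3 = True, g13 = False, g15 = True

g0 = x4 XOR x2 = True XOR True = False
g3 = g0 XOR x2 = False XOR True = True
g5 = x3 XOR x4 = True XOR True = False
g7 = x4 XOR g5 = True XOR False = True
g11 = NOT x3 = NOT True = False
g13 = g5 XNOR x2 = False XNOR True = False
g15 = g11 XOR g7 = False XOR True = True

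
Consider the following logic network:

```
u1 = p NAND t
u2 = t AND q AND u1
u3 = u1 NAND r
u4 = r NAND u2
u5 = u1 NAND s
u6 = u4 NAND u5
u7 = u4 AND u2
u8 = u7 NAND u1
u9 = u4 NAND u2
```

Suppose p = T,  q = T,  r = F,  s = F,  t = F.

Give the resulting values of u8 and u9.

u1 = p NAND t = T NAND F = T
u2 = t AND q AND u1 = F AND T AND T = F
u4 = r NAND u2 = F NAND F = T
u7 = u4 AND u2 = T AND F = F
u8 = u7 NAND u1 = F NAND T = T
u9 = u4 NAND u2 = T NAND F = T

u8 = T  u9 = T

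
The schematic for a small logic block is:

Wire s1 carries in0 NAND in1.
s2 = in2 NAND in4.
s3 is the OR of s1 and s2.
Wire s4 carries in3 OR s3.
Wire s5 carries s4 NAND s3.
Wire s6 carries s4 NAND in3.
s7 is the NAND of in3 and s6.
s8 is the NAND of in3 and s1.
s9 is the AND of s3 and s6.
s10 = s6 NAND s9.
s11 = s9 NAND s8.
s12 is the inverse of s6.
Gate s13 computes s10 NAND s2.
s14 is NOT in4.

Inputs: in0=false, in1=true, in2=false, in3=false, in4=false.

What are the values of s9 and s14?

s9 = true  s14 = true

s1 = in0 NAND in1 = false NAND true = true
s2 = in2 NAND in4 = false NAND false = true
s3 = s1 OR s2 = true OR true = true
s4 = in3 OR s3 = false OR true = true
s6 = s4 NAND in3 = true NAND false = true
s9 = s3 AND s6 = true AND true = true
s14 = NOT in4 = NOT false = true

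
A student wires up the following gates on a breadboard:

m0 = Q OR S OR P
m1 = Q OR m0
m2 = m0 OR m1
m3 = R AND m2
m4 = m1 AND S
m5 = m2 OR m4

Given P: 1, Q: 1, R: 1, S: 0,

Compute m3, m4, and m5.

m3 = 1; m4 = 0; m5 = 1

m0 = Q OR S OR P = 1 OR 0 OR 1 = 1
m1 = Q OR m0 = 1 OR 1 = 1
m2 = m0 OR m1 = 1 OR 1 = 1
m3 = R AND m2 = 1 AND 1 = 1
m4 = m1 AND S = 1 AND 0 = 0
m5 = m2 OR m4 = 1 OR 0 = 1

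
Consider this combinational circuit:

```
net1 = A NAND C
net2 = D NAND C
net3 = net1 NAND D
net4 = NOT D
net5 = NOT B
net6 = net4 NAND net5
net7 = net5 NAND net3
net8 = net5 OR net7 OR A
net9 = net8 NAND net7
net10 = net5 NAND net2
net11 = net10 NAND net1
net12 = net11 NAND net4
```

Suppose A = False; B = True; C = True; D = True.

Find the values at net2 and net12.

net1 = A NAND C = False NAND True = True
net2 = D NAND C = True NAND True = False
net4 = NOT D = NOT True = False
net5 = NOT B = NOT True = False
net10 = net5 NAND net2 = False NAND False = True
net11 = net10 NAND net1 = True NAND True = False
net12 = net11 NAND net4 = False NAND False = True

net2 = False, net12 = True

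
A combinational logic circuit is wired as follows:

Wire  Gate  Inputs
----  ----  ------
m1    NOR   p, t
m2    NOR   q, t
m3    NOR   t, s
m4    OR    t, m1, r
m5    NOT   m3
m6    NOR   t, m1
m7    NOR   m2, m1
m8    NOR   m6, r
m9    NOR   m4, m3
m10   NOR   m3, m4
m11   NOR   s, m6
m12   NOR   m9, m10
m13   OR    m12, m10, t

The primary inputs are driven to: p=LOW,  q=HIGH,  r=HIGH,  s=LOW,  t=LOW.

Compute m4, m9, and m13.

m4 = HIGH, m9 = LOW, m13 = HIGH

m1 = p NOR t = LOW NOR LOW = HIGH
m3 = t NOR s = LOW NOR LOW = HIGH
m4 = t OR m1 OR r = LOW OR HIGH OR HIGH = HIGH
m9 = m4 NOR m3 = HIGH NOR HIGH = LOW
m10 = m3 NOR m4 = HIGH NOR HIGH = LOW
m12 = m9 NOR m10 = LOW NOR LOW = HIGH
m13 = m12 OR m10 OR t = HIGH OR LOW OR LOW = HIGH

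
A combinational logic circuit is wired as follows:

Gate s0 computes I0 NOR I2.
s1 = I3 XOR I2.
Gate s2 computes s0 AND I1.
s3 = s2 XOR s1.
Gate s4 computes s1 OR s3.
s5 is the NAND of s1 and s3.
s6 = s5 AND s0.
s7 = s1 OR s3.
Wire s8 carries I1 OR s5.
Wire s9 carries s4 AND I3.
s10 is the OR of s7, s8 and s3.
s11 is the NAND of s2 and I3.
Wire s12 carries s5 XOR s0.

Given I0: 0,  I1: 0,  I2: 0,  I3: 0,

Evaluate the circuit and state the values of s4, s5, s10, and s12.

s0 = I0 NOR I2 = 0 NOR 0 = 1
s1 = I3 XOR I2 = 0 XOR 0 = 0
s2 = s0 AND I1 = 1 AND 0 = 0
s3 = s2 XOR s1 = 0 XOR 0 = 0
s4 = s1 OR s3 = 0 OR 0 = 0
s5 = s1 NAND s3 = 0 NAND 0 = 1
s7 = s1 OR s3 = 0 OR 0 = 0
s8 = I1 OR s5 = 0 OR 1 = 1
s10 = s7 OR s8 OR s3 = 0 OR 1 OR 0 = 1
s12 = s5 XOR s0 = 1 XOR 1 = 0

s4 = 0, s5 = 1, s10 = 1, s12 = 0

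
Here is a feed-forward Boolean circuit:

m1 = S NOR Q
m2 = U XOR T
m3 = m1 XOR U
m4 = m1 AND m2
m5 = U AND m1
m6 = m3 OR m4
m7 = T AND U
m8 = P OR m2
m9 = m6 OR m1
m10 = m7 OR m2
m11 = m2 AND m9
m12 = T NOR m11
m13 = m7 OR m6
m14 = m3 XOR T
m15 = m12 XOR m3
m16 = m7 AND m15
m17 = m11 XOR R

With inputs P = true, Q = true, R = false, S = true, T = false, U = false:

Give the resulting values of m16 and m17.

m1 = S NOR Q = true NOR true = false
m2 = U XOR T = false XOR false = false
m3 = m1 XOR U = false XOR false = false
m4 = m1 AND m2 = false AND false = false
m6 = m3 OR m4 = false OR false = false
m7 = T AND U = false AND false = false
m9 = m6 OR m1 = false OR false = false
m11 = m2 AND m9 = false AND false = false
m12 = T NOR m11 = false NOR false = true
m15 = m12 XOR m3 = true XOR false = true
m16 = m7 AND m15 = false AND true = false
m17 = m11 XOR R = false XOR false = false

m16 = false; m17 = false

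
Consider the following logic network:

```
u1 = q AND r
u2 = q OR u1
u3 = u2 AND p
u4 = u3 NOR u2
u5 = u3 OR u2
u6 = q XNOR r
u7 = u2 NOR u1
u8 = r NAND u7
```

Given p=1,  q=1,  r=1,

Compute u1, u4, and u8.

u1 = 1; u4 = 0; u8 = 1

u1 = q AND r = 1 AND 1 = 1
u2 = q OR u1 = 1 OR 1 = 1
u3 = u2 AND p = 1 AND 1 = 1
u4 = u3 NOR u2 = 1 NOR 1 = 0
u7 = u2 NOR u1 = 1 NOR 1 = 0
u8 = r NAND u7 = 1 NAND 0 = 1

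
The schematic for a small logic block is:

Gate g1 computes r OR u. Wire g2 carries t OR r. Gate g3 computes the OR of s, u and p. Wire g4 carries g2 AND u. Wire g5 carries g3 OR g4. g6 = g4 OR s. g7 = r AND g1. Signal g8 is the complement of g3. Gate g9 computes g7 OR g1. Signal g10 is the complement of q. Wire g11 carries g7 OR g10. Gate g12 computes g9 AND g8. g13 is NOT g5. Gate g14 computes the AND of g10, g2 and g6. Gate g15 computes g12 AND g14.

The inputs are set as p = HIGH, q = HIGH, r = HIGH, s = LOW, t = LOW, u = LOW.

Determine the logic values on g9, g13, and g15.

g1 = r OR u = HIGH OR LOW = HIGH
g2 = t OR r = LOW OR HIGH = HIGH
g3 = s OR u OR p = LOW OR LOW OR HIGH = HIGH
g4 = g2 AND u = HIGH AND LOW = LOW
g5 = g3 OR g4 = HIGH OR LOW = HIGH
g6 = g4 OR s = LOW OR LOW = LOW
g7 = r AND g1 = HIGH AND HIGH = HIGH
g8 = NOT g3 = NOT HIGH = LOW
g9 = g7 OR g1 = HIGH OR HIGH = HIGH
g10 = NOT q = NOT HIGH = LOW
g12 = g9 AND g8 = HIGH AND LOW = LOW
g13 = NOT g5 = NOT HIGH = LOW
g14 = g10 AND g2 AND g6 = LOW AND HIGH AND LOW = LOW
g15 = g12 AND g14 = LOW AND LOW = LOW

g9 = HIGH; g13 = LOW; g15 = LOW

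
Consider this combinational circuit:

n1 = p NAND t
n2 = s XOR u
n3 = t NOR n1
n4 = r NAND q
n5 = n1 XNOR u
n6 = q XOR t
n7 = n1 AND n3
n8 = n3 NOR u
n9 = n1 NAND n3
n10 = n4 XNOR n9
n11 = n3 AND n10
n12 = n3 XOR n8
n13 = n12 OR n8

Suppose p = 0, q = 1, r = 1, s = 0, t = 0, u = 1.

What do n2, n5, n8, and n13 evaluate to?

n2 = 1, n5 = 1, n8 = 0, n13 = 0

n1 = p NAND t = 0 NAND 0 = 1
n2 = s XOR u = 0 XOR 1 = 1
n3 = t NOR n1 = 0 NOR 1 = 0
n5 = n1 XNOR u = 1 XNOR 1 = 1
n8 = n3 NOR u = 0 NOR 1 = 0
n12 = n3 XOR n8 = 0 XOR 0 = 0
n13 = n12 OR n8 = 0 OR 0 = 0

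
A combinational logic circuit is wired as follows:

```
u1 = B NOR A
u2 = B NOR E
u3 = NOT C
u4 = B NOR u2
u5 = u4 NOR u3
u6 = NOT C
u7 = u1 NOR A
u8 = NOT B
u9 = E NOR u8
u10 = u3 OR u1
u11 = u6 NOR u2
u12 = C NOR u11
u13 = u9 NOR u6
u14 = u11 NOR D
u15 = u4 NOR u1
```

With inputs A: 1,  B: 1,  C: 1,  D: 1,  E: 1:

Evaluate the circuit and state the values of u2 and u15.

u1 = B NOR A = 1 NOR 1 = 0
u2 = B NOR E = 1 NOR 1 = 0
u4 = B NOR u2 = 1 NOR 0 = 0
u15 = u4 NOR u1 = 0 NOR 0 = 1

u2 = 0, u15 = 1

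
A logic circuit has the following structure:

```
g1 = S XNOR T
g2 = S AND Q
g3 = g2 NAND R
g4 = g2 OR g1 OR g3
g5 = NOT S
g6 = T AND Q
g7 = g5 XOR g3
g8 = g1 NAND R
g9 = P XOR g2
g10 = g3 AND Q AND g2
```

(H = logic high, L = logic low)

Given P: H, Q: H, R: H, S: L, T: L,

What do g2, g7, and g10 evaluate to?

g2 = L; g7 = L; g10 = L

g2 = S AND Q = L AND H = L
g3 = g2 NAND R = L NAND H = H
g5 = NOT S = NOT L = H
g7 = g5 XOR g3 = H XOR H = L
g10 = g3 AND Q AND g2 = H AND H AND L = L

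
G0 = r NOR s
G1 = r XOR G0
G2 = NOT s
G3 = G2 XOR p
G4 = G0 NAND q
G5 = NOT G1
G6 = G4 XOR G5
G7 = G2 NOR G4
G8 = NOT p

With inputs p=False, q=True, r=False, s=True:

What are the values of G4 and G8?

G4 = True, G8 = True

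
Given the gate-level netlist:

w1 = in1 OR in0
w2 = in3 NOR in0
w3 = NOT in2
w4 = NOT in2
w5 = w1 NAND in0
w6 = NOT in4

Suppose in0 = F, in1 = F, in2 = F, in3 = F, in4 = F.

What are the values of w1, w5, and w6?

w1 = F, w5 = T, w6 = T

w1 = in1 OR in0 = F OR F = F
w5 = w1 NAND in0 = F NAND F = T
w6 = NOT in4 = NOT F = T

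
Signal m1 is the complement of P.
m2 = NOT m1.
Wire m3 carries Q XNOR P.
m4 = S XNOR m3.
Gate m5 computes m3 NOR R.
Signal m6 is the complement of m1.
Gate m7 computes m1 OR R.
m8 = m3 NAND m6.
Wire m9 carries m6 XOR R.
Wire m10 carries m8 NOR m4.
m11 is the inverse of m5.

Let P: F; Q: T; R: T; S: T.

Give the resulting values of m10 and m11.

m1 = NOT P = NOT F = T
m3 = Q XNOR P = T XNOR F = F
m4 = S XNOR m3 = T XNOR F = F
m5 = m3 NOR R = F NOR T = F
m6 = NOT m1 = NOT T = F
m8 = m3 NAND m6 = F NAND F = T
m10 = m8 NOR m4 = T NOR F = F
m11 = NOT m5 = NOT F = T

m10 = F, m11 = T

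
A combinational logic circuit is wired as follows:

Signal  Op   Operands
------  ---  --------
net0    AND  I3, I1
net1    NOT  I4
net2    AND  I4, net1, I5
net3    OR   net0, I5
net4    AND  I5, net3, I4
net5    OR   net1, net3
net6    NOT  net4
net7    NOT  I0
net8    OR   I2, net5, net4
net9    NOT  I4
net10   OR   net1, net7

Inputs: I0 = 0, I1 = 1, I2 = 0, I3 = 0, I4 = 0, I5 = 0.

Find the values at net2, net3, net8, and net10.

net2 = 0; net3 = 0; net8 = 1; net10 = 1

net0 = I3 AND I1 = 0 AND 1 = 0
net1 = NOT I4 = NOT 0 = 1
net2 = I4 AND net1 AND I5 = 0 AND 1 AND 0 = 0
net3 = net0 OR I5 = 0 OR 0 = 0
net4 = I5 AND net3 AND I4 = 0 AND 0 AND 0 = 0
net5 = net1 OR net3 = 1 OR 0 = 1
net7 = NOT I0 = NOT 0 = 1
net8 = I2 OR net5 OR net4 = 0 OR 1 OR 0 = 1
net10 = net1 OR net7 = 1 OR 1 = 1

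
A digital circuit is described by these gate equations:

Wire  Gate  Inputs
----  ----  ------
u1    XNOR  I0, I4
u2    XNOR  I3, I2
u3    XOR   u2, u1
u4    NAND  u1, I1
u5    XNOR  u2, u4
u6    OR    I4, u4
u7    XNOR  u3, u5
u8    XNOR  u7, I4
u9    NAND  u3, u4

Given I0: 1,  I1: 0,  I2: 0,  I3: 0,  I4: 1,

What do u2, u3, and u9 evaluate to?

u1 = I0 XNOR I4 = 1 XNOR 1 = 1
u2 = I3 XNOR I2 = 0 XNOR 0 = 1
u3 = u2 XOR u1 = 1 XOR 1 = 0
u4 = u1 NAND I1 = 1 NAND 0 = 1
u9 = u3 NAND u4 = 0 NAND 1 = 1

u2 = 1; u3 = 0; u9 = 1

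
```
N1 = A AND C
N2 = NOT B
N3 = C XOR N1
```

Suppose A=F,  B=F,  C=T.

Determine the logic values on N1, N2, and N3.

N1 = F, N2 = T, N3 = T

N1 = A AND C = F AND T = F
N2 = NOT B = NOT F = T
N3 = C XOR N1 = T XOR F = T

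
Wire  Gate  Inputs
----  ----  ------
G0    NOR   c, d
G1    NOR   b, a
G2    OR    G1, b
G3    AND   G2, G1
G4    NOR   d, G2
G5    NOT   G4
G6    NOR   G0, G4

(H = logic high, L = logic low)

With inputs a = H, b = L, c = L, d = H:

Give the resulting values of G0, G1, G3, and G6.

G0 = L; G1 = L; G3 = L; G6 = H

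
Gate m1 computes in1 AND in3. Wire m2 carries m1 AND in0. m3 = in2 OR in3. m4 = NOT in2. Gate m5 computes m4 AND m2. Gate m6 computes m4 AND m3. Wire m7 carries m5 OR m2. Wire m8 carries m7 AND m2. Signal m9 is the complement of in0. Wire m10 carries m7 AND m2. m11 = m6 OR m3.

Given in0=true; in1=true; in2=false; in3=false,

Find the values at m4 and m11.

m4 = true; m11 = false

m3 = in2 OR in3 = false OR false = false
m4 = NOT in2 = NOT false = true
m6 = m4 AND m3 = true AND false = false
m11 = m6 OR m3 = false OR false = false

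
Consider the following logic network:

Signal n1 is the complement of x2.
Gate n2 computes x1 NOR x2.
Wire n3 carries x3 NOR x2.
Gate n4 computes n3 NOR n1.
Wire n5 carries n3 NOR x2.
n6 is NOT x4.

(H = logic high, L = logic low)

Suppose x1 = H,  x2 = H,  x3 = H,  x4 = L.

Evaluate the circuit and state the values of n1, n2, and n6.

n1 = L, n2 = L, n6 = H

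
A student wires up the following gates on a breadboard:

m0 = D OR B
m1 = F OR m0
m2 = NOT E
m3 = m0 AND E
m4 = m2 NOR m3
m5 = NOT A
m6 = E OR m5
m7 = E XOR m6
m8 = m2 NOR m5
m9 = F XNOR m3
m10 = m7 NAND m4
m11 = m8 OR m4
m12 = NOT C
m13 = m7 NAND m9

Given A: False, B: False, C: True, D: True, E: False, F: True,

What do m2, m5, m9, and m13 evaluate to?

m0 = D OR B = True OR False = True
m2 = NOT E = NOT False = True
m3 = m0 AND E = True AND False = False
m5 = NOT A = NOT False = True
m6 = E OR m5 = False OR True = True
m7 = E XOR m6 = False XOR True = True
m9 = F XNOR m3 = True XNOR False = False
m13 = m7 NAND m9 = True NAND False = True

m2 = True, m5 = True, m9 = False, m13 = True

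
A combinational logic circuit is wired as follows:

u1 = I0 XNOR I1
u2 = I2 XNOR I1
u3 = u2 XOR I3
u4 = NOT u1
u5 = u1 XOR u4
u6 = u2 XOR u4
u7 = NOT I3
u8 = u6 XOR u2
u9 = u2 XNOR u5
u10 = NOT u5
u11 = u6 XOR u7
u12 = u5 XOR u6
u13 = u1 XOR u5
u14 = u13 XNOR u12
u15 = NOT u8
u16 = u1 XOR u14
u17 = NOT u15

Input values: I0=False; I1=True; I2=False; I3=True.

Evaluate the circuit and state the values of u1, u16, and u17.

u1 = False, u16 = False, u17 = True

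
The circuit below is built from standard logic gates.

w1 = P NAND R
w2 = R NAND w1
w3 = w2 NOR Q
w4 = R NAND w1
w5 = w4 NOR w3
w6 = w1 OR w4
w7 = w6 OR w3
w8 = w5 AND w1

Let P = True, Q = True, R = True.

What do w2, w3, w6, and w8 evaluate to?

w2 = True, w3 = False, w6 = True, w8 = False

w1 = P NAND R = True NAND True = False
w2 = R NAND w1 = True NAND False = True
w3 = w2 NOR Q = True NOR True = False
w4 = R NAND w1 = True NAND False = True
w5 = w4 NOR w3 = True NOR False = False
w6 = w1 OR w4 = False OR True = True
w8 = w5 AND w1 = False AND False = False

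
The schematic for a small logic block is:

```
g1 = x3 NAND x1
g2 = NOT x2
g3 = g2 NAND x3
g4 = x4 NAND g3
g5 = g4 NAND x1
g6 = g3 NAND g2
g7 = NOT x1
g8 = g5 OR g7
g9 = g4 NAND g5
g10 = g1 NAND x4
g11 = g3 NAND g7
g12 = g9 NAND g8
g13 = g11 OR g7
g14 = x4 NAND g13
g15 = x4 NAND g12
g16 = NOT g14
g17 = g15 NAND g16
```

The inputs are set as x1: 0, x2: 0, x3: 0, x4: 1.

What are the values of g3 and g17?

g2 = NOT x2 = NOT 0 = 1
g3 = g2 NAND x3 = 1 NAND 0 = 1
g4 = x4 NAND g3 = 1 NAND 1 = 0
g5 = g4 NAND x1 = 0 NAND 0 = 1
g7 = NOT x1 = NOT 0 = 1
g8 = g5 OR g7 = 1 OR 1 = 1
g9 = g4 NAND g5 = 0 NAND 1 = 1
g11 = g3 NAND g7 = 1 NAND 1 = 0
g12 = g9 NAND g8 = 1 NAND 1 = 0
g13 = g11 OR g7 = 0 OR 1 = 1
g14 = x4 NAND g13 = 1 NAND 1 = 0
g15 = x4 NAND g12 = 1 NAND 0 = 1
g16 = NOT g14 = NOT 0 = 1
g17 = g15 NAND g16 = 1 NAND 1 = 0

g3 = 1, g17 = 0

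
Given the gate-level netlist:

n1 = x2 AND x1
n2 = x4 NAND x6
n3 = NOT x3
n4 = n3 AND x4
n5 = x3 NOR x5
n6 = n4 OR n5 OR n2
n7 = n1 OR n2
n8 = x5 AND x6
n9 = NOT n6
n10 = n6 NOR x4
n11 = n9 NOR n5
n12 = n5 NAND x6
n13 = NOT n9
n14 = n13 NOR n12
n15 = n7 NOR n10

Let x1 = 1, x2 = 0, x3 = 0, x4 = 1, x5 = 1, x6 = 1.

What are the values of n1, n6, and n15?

n1 = 0; n6 = 1; n15 = 1

n1 = x2 AND x1 = 0 AND 1 = 0
n2 = x4 NAND x6 = 1 NAND 1 = 0
n3 = NOT x3 = NOT 0 = 1
n4 = n3 AND x4 = 1 AND 1 = 1
n5 = x3 NOR x5 = 0 NOR 1 = 0
n6 = n4 OR n5 OR n2 = 1 OR 0 OR 0 = 1
n7 = n1 OR n2 = 0 OR 0 = 0
n10 = n6 NOR x4 = 1 NOR 1 = 0
n15 = n7 NOR n10 = 0 NOR 0 = 1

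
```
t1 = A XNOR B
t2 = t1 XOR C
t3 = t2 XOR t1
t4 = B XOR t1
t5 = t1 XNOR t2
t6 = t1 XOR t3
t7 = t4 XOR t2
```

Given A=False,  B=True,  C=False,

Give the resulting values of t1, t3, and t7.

t1 = A XNOR B = False XNOR True = False
t2 = t1 XOR C = False XOR False = False
t3 = t2 XOR t1 = False XOR False = False
t4 = B XOR t1 = True XOR False = True
t7 = t4 XOR t2 = True XOR False = True

t1 = False, t3 = False, t7 = True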